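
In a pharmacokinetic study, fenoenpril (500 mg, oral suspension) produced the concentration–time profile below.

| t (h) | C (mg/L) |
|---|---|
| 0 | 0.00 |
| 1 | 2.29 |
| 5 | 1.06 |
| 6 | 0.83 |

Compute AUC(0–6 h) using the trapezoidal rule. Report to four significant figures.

Trapezoidal AUC_0→6:
  [0→1]: (0.00+2.29)/2 × 1 = 1.145
  [1→5]: (2.29+1.06)/2 × 4 = 6.7
  [5→6]: (1.06+0.83)/2 × 1 = 0.945
  Sum = 8.79 mg/L·h

AUC = 8.790 mg/L·h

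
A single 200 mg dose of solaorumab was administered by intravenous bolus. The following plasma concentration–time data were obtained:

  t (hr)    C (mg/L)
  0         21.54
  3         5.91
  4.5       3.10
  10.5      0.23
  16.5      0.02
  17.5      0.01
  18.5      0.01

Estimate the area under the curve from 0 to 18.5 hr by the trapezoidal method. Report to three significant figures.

Trapezoidal AUC_0→18.5:
  [0→3]: (21.54+5.91)/2 × 3 = 41.175
  [3→4.5]: (5.91+3.10)/2 × 1.5 = 6.7575
  [4.5→10.5]: (3.10+0.23)/2 × 6 = 9.99
  [10.5→16.5]: (0.23+0.02)/2 × 6 = 0.75
  [16.5→17.5]: (0.02+0.01)/2 × 1 = 0.015
  [17.5→18.5]: (0.01+0.01)/2 × 1 = 0.01
  Sum = 58.6975 mg/L·hr

AUC = 58.7 mg/L·hr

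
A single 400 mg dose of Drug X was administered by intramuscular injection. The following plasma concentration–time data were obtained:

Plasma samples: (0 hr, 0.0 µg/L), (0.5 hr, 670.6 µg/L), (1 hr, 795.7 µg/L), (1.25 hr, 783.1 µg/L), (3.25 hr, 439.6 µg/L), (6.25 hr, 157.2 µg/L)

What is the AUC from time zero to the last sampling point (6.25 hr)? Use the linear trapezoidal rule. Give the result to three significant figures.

Trapezoidal AUC_0→6.25:
  [0→0.5]: (0.0+670.6)/2 × 0.5 = 167.65
  [0.5→1]: (670.6+795.7)/2 × 0.5 = 366.575
  [1→1.25]: (795.7+783.1)/2 × 0.25 = 197.35
  [1.25→3.25]: (783.1+439.6)/2 × 2 = 1222.7
  [3.25→6.25]: (439.6+157.2)/2 × 3 = 895.2
  Sum = 2849.475 µg/L·hr

AUC = 2850 µg/L·hr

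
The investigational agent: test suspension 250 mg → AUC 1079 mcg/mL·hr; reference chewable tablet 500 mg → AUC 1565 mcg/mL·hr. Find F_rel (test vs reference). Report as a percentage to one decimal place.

F_rel = 137.9%

F_rel = (AUC_test/D_test) / (AUC_ref/D_ref)
      = (1079/250) / (1565/500)
      = 4.316 / 3.13 = 1.3789 = 137.89%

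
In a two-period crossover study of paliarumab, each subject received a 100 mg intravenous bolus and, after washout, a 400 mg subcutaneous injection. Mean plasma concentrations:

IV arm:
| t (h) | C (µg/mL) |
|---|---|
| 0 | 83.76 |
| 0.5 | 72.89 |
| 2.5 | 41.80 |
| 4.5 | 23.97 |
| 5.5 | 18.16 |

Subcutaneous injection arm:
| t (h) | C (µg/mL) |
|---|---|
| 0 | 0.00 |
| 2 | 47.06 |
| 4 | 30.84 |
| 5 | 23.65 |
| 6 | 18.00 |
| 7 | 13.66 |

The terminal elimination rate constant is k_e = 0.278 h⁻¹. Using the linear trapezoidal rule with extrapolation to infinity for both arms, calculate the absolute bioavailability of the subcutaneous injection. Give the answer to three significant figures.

F = 0.194

Trapezoidal AUC_0→5.5 (IV):
  [0→0.5]: (83.76+72.89)/2 × 0.5 = 39.1625
  [0.5→2.5]: (72.89+41.80)/2 × 2 = 114.69
  [2.5→4.5]: (41.80+23.97)/2 × 2 = 65.77
  [4.5→5.5]: (23.97+18.16)/2 × 1 = 21.065
  Sum = 240.6875 µg/mL·h
IV tail: 18.16/0.278 = 65.324; AUC_iv,0→∞ = 240.6875 + 65.324 = 306.0115 µg/mL·h
Trapezoidal AUC_0→7 (subcutaneous injection):
  [0→2]: (0.00+47.06)/2 × 2 = 47.06
  [2→4]: (47.06+30.84)/2 × 2 = 77.9
  [4→5]: (30.84+23.65)/2 × 1 = 27.245
  [5→6]: (23.65+18.00)/2 × 1 = 20.825
  [6→7]: (18.00+13.66)/2 × 1 = 15.83
  Sum = 188.86 µg/mL·h
subcutaneous injection tail: 13.66/0.278 = 49.137; AUC_ev,0→∞ = 188.86 + 49.137 = 237.997 µg/mL·h
F = (AUC_ev/D_ev)/(AUC_iv/D_iv) = (237.997/400)/(306.0115/100) = 0.5949925/3.060115 = 0.1944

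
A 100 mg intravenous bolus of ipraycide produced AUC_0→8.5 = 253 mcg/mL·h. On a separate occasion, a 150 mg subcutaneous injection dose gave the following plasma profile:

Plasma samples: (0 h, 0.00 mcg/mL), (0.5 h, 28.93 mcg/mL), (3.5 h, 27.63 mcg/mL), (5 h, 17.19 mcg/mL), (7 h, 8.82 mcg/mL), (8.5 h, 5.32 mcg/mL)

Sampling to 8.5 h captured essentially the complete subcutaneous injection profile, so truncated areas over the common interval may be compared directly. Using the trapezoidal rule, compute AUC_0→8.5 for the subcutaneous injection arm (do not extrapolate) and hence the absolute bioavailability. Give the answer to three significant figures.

F = 0.428

Trapezoidal AUC_0→8.5 (subcutaneous injection):
  [0→0.5]: (0.00+28.93)/2 × 0.5 = 7.2325
  [0.5→3.5]: (28.93+27.63)/2 × 3 = 84.84
  [3.5→5]: (27.63+17.19)/2 × 1.5 = 33.615
  [5→7]: (17.19+8.82)/2 × 2 = 26.01
  [7→8.5]: (8.82+5.32)/2 × 1.5 = 10.605
  Sum = 162.3025 mcg/mL·h
F = (AUC_ev/D_ev)/(AUC_iv/D_iv) = (162.3025/150)/(253/100) = 1.08202/2.53 = 0.4277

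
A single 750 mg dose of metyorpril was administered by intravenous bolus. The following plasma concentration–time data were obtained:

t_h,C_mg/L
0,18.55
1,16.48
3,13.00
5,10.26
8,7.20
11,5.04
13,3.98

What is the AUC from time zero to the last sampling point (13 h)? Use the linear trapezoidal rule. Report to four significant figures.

Trapezoidal AUC_0→13:
  [0→1]: (18.55+16.48)/2 × 1 = 17.515
  [1→3]: (16.48+13.00)/2 × 2 = 29.48
  [3→5]: (13.00+10.26)/2 × 2 = 23.26
  [5→8]: (10.26+7.20)/2 × 3 = 26.19
  [8→11]: (7.20+5.04)/2 × 3 = 18.36
  [11→13]: (5.04+3.98)/2 × 2 = 9.02
  Sum = 123.825 mg/L·h

AUC = 123.8 mg/L·h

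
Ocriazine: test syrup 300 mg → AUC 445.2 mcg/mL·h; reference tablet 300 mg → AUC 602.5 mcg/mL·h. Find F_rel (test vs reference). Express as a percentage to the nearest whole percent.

F_rel = (AUC_test/D_test) / (AUC_ref/D_ref)
      = (445.2/300) / (602.5/300)
      = 1.484 / 2.00833 = 0.7389 = 73.89%

F_rel = 74%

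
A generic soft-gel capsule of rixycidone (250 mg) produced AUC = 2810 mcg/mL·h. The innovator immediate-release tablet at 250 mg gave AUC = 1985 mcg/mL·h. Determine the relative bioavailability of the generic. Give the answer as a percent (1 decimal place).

F_rel = 141.6%

F_rel = (AUC_test/D_test) / (AUC_ref/D_ref)
      = (2810/250) / (1985/250)
      = 11.24 / 7.94 = 1.4156 = 141.56%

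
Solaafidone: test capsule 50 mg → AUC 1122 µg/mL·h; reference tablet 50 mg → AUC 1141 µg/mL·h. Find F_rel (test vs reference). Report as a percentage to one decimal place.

F_rel = (AUC_test/D_test) / (AUC_ref/D_ref)
      = (1122/50) / (1141/50)
      = 22.44 / 22.82 = 0.9833 = 98.33%

F_rel = 98.3%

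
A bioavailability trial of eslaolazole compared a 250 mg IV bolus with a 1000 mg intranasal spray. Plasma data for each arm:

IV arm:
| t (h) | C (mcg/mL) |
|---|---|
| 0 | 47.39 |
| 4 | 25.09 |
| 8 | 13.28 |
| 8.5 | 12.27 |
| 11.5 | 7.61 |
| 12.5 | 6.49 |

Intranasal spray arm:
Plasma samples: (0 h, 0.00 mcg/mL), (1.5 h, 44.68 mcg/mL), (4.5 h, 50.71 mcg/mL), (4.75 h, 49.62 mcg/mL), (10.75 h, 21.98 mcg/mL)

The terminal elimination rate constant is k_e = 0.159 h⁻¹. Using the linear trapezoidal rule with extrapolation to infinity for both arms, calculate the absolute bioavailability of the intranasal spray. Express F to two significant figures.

F = 0.44

Trapezoidal AUC_0→12.5 (IV):
  [0→4]: (47.39+25.09)/2 × 4 = 144.96
  [4→8]: (25.09+13.28)/2 × 4 = 76.74
  [8→8.5]: (13.28+12.27)/2 × 0.5 = 6.3875
  [8.5→11.5]: (12.27+7.61)/2 × 3 = 29.82
  [11.5→12.5]: (7.61+6.49)/2 × 1 = 7.05
  Sum = 264.9575 mcg/mL·h
IV tail: 6.49/0.159 = 40.818; AUC_iv,0→∞ = 264.9575 + 40.818 = 305.7755 mcg/mL·h
Trapezoidal AUC_0→10.75 (intranasal spray):
  [0→1.5]: (0.00+44.68)/2 × 1.5 = 33.51
  [1.5→4.5]: (44.68+50.71)/2 × 3 = 143.085
  [4.5→4.75]: (50.71+49.62)/2 × 0.25 = 12.54125
  [4.75→10.75]: (49.62+21.98)/2 × 6 = 214.8
  Sum = 403.93625 mcg/mL·h
intranasal spray tail: 21.98/0.159 = 138.239; AUC_ev,0→∞ = 403.93625 + 138.239 = 542.17525 mcg/mL·h
F = (AUC_ev/D_ev)/(AUC_iv/D_iv) = (542.17525/1000)/(305.7755/250) = 0.54217525/1.223102 = 0.4433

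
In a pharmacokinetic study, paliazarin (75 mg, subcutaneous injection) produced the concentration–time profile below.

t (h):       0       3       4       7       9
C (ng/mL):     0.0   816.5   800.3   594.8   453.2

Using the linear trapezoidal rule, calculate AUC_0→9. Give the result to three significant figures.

AUC = 5170 ng/mL·h

Trapezoidal AUC_0→9:
  [0→3]: (0.0+816.5)/2 × 3 = 1224.75
  [3→4]: (816.5+800.3)/2 × 1 = 808.4
  [4→7]: (800.3+594.8)/2 × 3 = 2092.65
  [7→9]: (594.8+453.2)/2 × 2 = 1048.0
  Sum = 5173.8 ng/mL·h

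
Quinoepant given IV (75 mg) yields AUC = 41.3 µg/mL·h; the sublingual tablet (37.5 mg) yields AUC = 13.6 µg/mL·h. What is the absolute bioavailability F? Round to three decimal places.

F = 0.659

F = (AUC_ev / D_ev) / (AUC_iv / D_iv)
  = (13.6/37.5) / (41.3/75)
  = 0.362667 / 0.550667 = 0.6586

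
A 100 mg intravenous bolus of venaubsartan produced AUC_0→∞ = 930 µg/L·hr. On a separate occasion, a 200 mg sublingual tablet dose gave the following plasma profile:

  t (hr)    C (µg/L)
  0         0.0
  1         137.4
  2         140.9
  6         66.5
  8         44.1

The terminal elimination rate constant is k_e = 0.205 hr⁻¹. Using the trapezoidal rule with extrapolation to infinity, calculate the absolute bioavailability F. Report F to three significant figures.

F = 0.510

Trapezoidal AUC_0→8 (sublingual tablet):
  [0→1]: (0.0+137.4)/2 × 1 = 68.7
  [1→2]: (137.4+140.9)/2 × 1 = 139.15
  [2→6]: (140.9+66.5)/2 × 4 = 414.8
  [6→8]: (66.5+44.1)/2 × 2 = 110.6
  Sum = 733.25 µg/L·hr
Tail: C_last/k_e = 44.1/0.205 = 215.122
AUC_0→∞ (sublingual tablet) = 733.25 + 215.122 = 948.372 µg/L·hr
F = (AUC_ev/D_ev)/(AUC_iv/D_iv) = (948.372/200)/(930/100) = 4.74186/9.3 = 0.5099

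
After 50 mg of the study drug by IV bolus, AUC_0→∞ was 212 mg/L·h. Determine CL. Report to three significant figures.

CL = Dose_iv / AUC_0→∞
   = 50 / 212 = 0.235849 L/h

CL = 0.236 L/h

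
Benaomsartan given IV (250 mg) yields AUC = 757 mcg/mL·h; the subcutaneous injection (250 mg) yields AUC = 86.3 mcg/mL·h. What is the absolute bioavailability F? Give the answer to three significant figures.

F = (AUC_ev / D_ev) / (AUC_iv / D_iv)
  = (86.3/250) / (757/250)
  = 0.3452 / 3.028 = 0.1140

F = 0.114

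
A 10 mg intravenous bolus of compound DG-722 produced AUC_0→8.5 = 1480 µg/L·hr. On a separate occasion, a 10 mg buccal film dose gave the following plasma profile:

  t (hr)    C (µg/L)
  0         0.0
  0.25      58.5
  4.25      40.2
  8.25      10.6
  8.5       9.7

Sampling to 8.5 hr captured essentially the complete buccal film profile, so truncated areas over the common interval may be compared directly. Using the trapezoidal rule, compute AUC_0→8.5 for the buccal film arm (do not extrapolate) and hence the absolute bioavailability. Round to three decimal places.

F = 0.209

Trapezoidal AUC_0→8.5 (buccal film):
  [0→0.25]: (0.0+58.5)/2 × 0.25 = 7.3125
  [0.25→4.25]: (58.5+40.2)/2 × 4 = 197.4
  [4.25→8.25]: (40.2+10.6)/2 × 4 = 101.6
  [8.25→8.5]: (10.6+9.7)/2 × 0.25 = 2.5375
  Sum = 308.85 µg/L·hr
F = (AUC_ev/D_ev)/(AUC_iv/D_iv) = (308.85/10)/(1480/10) = 30.885/148 = 0.2087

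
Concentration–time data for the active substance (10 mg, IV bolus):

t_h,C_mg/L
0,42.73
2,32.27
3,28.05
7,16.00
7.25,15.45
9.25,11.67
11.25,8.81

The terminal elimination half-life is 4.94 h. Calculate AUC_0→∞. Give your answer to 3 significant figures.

AUC = 308 mg/L·h

Trapezoidal AUC_0→11.25:
  [0→2]: (42.73+32.27)/2 × 2 = 75.0
  [2→3]: (32.27+28.05)/2 × 1 = 30.16
  [3→7]: (28.05+16.00)/2 × 4 = 88.1
  [7→7.25]: (16.00+15.45)/2 × 0.25 = 3.93125
  [7.25→9.25]: (15.45+11.67)/2 × 2 = 27.12
  [9.25→11.25]: (11.67+8.81)/2 × 2 = 20.48
  Sum = 244.79125 mg/L·h
k_e = ln2 / t½ = 0.693147 / 4.94 = 0.1403 h^-1
Extrapolated tail: C_last / k_e = 8.81 / 0.1403 = 62.794
AUC_0→∞ = 244.79125 + 62.794 = 307.58525 mg/L·h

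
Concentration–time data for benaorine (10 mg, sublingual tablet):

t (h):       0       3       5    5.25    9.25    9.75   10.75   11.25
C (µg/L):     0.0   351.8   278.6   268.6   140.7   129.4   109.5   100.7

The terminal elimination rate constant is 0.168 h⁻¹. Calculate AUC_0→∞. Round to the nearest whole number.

Trapezoidal AUC_0→11.25:
  [0→3]: (0.0+351.8)/2 × 3 = 527.7
  [3→5]: (351.8+278.6)/2 × 2 = 630.4
  [5→5.25]: (278.6+268.6)/2 × 0.25 = 68.4
  [5.25→9.25]: (268.6+140.7)/2 × 4 = 818.6
  [9.25→9.75]: (140.7+129.4)/2 × 0.5 = 67.525
  [9.75→10.75]: (129.4+109.5)/2 × 1 = 119.45
  [10.75→11.25]: (109.5+100.7)/2 × 0.5 = 52.55
  Sum = 2284.625 µg/L·h
Extrapolated tail: C_last / k_e = 100.7 / 0.168 = 599.405
AUC_0→∞ = 2284.625 + 599.405 = 2884.03 µg/L·h

AUC = 2884 µg/L·h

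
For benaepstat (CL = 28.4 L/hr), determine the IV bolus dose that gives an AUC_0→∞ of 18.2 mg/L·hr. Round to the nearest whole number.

Dose = 517 mg

Dose_iv = CL × AUC_0→∞
     = 28.4 × 18.2 = 516.88 mg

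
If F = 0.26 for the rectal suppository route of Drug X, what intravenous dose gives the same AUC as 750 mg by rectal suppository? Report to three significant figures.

D_iv = 195 mg

Systemic exposure from an extravascular dose = F × D_ev, so the equivalent IV dose is F × D_ev.
D_iv = F × D_ev = 0.26 × 750 = 195 mg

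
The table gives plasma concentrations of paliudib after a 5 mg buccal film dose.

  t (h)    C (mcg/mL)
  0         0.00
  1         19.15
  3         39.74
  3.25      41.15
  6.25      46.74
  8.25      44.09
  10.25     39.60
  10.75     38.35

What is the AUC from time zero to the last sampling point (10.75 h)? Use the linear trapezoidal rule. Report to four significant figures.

AUC = 404.4 mcg/mL·h

Trapezoidal AUC_0→10.75:
  [0→1]: (0.00+19.15)/2 × 1 = 9.575
  [1→3]: (19.15+39.74)/2 × 2 = 58.89
  [3→3.25]: (39.74+41.15)/2 × 0.25 = 10.11125
  [3.25→6.25]: (41.15+46.74)/2 × 3 = 131.835
  [6.25→8.25]: (46.74+44.09)/2 × 2 = 90.83
  [8.25→10.25]: (44.09+39.60)/2 × 2 = 83.69
  [10.25→10.75]: (39.60+38.35)/2 × 0.5 = 19.4875
  Sum = 404.41875 mcg/mL·h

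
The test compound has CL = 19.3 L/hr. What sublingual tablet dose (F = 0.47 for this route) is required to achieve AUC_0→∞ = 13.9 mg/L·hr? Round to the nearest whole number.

Dose = CL × AUC_0→∞ / F
     = 19.3 × 13.9 / 0.47 = 570.787 mg

Dose = 571 mg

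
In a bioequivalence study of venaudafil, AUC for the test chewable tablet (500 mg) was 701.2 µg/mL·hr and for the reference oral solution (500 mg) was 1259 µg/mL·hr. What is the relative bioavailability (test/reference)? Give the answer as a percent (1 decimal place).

F_rel = 55.7%

F_rel = (AUC_test/D_test) / (AUC_ref/D_ref)
      = (701.2/500) / (1259/500)
      = 1.4024 / 2.518 = 0.5569 = 55.69%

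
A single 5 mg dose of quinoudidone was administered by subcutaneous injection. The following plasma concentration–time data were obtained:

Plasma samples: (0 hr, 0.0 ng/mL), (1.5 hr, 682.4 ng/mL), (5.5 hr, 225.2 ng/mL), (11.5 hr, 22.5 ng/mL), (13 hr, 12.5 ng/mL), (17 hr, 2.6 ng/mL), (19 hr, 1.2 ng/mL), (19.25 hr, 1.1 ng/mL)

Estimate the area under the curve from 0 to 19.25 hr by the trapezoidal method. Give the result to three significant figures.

Trapezoidal AUC_0→19.25:
  [0→1.5]: (0.0+682.4)/2 × 1.5 = 511.8
  [1.5→5.5]: (682.4+225.2)/2 × 4 = 1815.2
  [5.5→11.5]: (225.2+22.5)/2 × 6 = 743.1
  [11.5→13]: (22.5+12.5)/2 × 1.5 = 26.25
  [13→17]: (12.5+2.6)/2 × 4 = 30.2
  [17→19]: (2.6+1.2)/2 × 2 = 3.8
  [19→19.25]: (1.2+1.1)/2 × 0.25 = 0.2875
  Sum = 3130.6375 ng/mL·hr

AUC = 3130 ng/mL·hr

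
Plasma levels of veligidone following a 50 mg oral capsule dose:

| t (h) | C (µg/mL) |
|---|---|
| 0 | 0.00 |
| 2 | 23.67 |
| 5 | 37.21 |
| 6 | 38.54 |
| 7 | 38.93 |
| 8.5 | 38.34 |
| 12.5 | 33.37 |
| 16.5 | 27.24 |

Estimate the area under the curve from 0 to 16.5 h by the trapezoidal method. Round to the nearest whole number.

AUC = 514 µg/mL·h

Trapezoidal AUC_0→16.5:
  [0→2]: (0.00+23.67)/2 × 2 = 23.67
  [2→5]: (23.67+37.21)/2 × 3 = 91.32
  [5→6]: (37.21+38.54)/2 × 1 = 37.875
  [6→7]: (38.54+38.93)/2 × 1 = 38.735
  [7→8.5]: (38.93+38.34)/2 × 1.5 = 57.9525
  [8.5→12.5]: (38.34+33.37)/2 × 4 = 143.42
  [12.5→16.5]: (33.37+27.24)/2 × 4 = 121.22
  Sum = 514.1925 µg/mL·h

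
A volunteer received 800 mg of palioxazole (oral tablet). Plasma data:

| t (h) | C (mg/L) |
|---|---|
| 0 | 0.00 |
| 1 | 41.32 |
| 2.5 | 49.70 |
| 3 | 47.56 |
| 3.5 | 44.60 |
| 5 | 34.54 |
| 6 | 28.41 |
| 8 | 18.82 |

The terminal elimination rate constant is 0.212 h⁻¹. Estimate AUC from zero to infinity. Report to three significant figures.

Trapezoidal AUC_0→8:
  [0→1]: (0.00+41.32)/2 × 1 = 20.66
  [1→2.5]: (41.32+49.70)/2 × 1.5 = 68.265
  [2.5→3]: (49.70+47.56)/2 × 0.5 = 24.315
  [3→3.5]: (47.56+44.60)/2 × 0.5 = 23.04
  [3.5→5]: (44.60+34.54)/2 × 1.5 = 59.355
  [5→6]: (34.54+28.41)/2 × 1 = 31.475
  [6→8]: (28.41+18.82)/2 × 2 = 47.23
  Sum = 274.34 mg/L·h
Extrapolated tail: C_last / k_e = 18.82 / 0.212 = 88.774
AUC_0→∞ = 274.34 + 88.774 = 363.114 mg/L·h

AUC = 363 mg/L·h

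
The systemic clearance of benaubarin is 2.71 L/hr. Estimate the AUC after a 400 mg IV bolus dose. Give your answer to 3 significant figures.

AUC = 148 mg/L·hr

AUC_0→∞ = Dose_iv / CL
        = 400 / 2.71 = 147.601 mg/L·hr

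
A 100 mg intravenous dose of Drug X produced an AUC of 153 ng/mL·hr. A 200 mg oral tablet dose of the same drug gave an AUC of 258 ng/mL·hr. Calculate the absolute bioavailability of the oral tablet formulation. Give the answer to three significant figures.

F = 0.843

F = (AUC_ev / D_ev) / (AUC_iv / D_iv)
  = (258/200) / (153/100)
  = 1.29 / 1.53 = 0.8431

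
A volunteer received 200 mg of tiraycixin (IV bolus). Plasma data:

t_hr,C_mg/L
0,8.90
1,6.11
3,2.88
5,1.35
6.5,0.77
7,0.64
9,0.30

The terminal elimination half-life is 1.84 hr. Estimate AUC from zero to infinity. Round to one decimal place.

AUC = 24.4 mg/L·hr

Trapezoidal AUC_0→9:
  [0→1]: (8.90+6.11)/2 × 1 = 7.505
  [1→3]: (6.11+2.88)/2 × 2 = 8.99
  [3→5]: (2.88+1.35)/2 × 2 = 4.23
  [5→6.5]: (1.35+0.77)/2 × 1.5 = 1.59
  [6.5→7]: (0.77+0.64)/2 × 0.5 = 0.3525
  [7→9]: (0.64+0.30)/2 × 2 = 0.94
  Sum = 23.6075 mg/L·hr
k_e = ln2 / t½ = 0.693147 / 1.84 = 0.3767 hr^-1
Extrapolated tail: C_last / k_e = 0.30 / 0.3767 = 0.796
AUC_0→∞ = 23.6075 + 0.796 = 24.4035 mg/L·hr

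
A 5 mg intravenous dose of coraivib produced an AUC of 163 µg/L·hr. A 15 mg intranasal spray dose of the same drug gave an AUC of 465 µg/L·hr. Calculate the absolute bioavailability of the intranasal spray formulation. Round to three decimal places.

F = 0.951

F = (AUC_ev / D_ev) / (AUC_iv / D_iv)
  = (465/15) / (163/5)
  = 31 / 32.6 = 0.9509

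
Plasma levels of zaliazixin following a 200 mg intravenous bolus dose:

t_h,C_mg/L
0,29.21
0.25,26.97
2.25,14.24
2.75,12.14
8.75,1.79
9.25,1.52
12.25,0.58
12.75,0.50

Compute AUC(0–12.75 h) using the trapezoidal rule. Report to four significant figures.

AUC = 100.9 mg/L·h

Trapezoidal AUC_0→12.75:
  [0→0.25]: (29.21+26.97)/2 × 0.25 = 7.0225
  [0.25→2.25]: (26.97+14.24)/2 × 2 = 41.21
  [2.25→2.75]: (14.24+12.14)/2 × 0.5 = 6.595
  [2.75→8.75]: (12.14+1.79)/2 × 6 = 41.79
  [8.75→9.25]: (1.79+1.52)/2 × 0.5 = 0.8275
  [9.25→12.25]: (1.52+0.58)/2 × 3 = 3.15
  [12.25→12.75]: (0.58+0.50)/2 × 0.5 = 0.27
  Sum = 100.865 mg/L·h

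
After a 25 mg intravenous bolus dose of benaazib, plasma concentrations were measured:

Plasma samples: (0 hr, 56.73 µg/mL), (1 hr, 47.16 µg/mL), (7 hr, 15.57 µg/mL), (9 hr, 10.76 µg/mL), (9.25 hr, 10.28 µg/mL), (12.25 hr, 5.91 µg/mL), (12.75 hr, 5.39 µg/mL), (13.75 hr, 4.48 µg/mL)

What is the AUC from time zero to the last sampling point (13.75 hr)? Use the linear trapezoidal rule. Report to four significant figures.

Trapezoidal AUC_0→13.75:
  [0→1]: (56.73+47.16)/2 × 1 = 51.945
  [1→7]: (47.16+15.57)/2 × 6 = 188.19
  [7→9]: (15.57+10.76)/2 × 2 = 26.33
  [9→9.25]: (10.76+10.28)/2 × 0.25 = 2.63
  [9.25→12.25]: (10.28+5.91)/2 × 3 = 24.285
  [12.25→12.75]: (5.91+5.39)/2 × 0.5 = 2.825
  [12.75→13.75]: (5.39+4.48)/2 × 1 = 4.935
  Sum = 301.14 µg/mL·hr

AUC = 301.1 µg/mL·hr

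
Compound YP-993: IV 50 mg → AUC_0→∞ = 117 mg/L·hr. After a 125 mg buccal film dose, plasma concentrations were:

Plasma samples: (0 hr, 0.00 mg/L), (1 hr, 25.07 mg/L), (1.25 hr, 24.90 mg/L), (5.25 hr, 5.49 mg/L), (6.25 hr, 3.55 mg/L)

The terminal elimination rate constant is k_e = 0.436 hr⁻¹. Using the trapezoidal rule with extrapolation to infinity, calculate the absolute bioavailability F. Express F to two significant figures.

F = 0.32

Trapezoidal AUC_0→6.25 (buccal film):
  [0→1]: (0.00+25.07)/2 × 1 = 12.535
  [1→1.25]: (25.07+24.90)/2 × 0.25 = 6.24625
  [1.25→5.25]: (24.90+5.49)/2 × 4 = 60.78
  [5.25→6.25]: (5.49+3.55)/2 × 1 = 4.52
  Sum = 84.08125 mg/L·hr
Tail: C_last/k_e = 3.55/0.436 = 8.142
AUC_0→∞ (buccal film) = 84.08125 + 8.142 = 92.22325 mg/L·hr
F = (AUC_ev/D_ev)/(AUC_iv/D_iv) = (92.22325/125)/(117/50) = 0.737786/2.34 = 0.3153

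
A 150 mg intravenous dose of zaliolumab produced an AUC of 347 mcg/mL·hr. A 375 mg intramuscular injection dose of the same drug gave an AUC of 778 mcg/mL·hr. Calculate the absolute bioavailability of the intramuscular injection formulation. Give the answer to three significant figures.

F = 0.897

F = (AUC_ev / D_ev) / (AUC_iv / D_iv)
  = (778/375) / (347/150)
  = 2.07467 / 2.31333 = 0.8968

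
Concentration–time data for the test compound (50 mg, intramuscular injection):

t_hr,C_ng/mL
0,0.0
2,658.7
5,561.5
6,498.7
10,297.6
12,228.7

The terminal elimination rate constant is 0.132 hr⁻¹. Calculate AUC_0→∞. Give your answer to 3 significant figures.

Trapezoidal AUC_0→12:
  [0→2]: (0.0+658.7)/2 × 2 = 658.7
  [2→5]: (658.7+561.5)/2 × 3 = 1830.3
  [5→6]: (561.5+498.7)/2 × 1 = 530.1
  [6→10]: (498.7+297.6)/2 × 4 = 1592.6
  [10→12]: (297.6+228.7)/2 × 2 = 526.3
  Sum = 5138.0 ng/mL·hr
Extrapolated tail: C_last / k_e = 228.7 / 0.132 = 1732.576
AUC_0→∞ = 5138.0 + 1732.576 = 6870.576 ng/mL·hr

AUC = 6870 ng/mL·hr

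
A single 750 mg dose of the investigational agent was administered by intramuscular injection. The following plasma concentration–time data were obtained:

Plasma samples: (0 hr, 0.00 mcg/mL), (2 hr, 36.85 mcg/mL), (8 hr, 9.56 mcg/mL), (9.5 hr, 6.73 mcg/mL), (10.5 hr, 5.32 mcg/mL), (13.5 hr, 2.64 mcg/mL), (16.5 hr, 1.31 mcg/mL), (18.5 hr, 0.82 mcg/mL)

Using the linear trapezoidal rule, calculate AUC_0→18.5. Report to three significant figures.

Trapezoidal AUC_0→18.5:
  [0→2]: (0.00+36.85)/2 × 2 = 36.85
  [2→8]: (36.85+9.56)/2 × 6 = 139.23
  [8→9.5]: (9.56+6.73)/2 × 1.5 = 12.2175
  [9.5→10.5]: (6.73+5.32)/2 × 1 = 6.025
  [10.5→13.5]: (5.32+2.64)/2 × 3 = 11.94
  [13.5→16.5]: (2.64+1.31)/2 × 3 = 5.925
  [16.5→18.5]: (1.31+0.82)/2 × 2 = 2.13
  Sum = 214.3175 mcg/mL·hr

AUC = 214 mcg/mL·hr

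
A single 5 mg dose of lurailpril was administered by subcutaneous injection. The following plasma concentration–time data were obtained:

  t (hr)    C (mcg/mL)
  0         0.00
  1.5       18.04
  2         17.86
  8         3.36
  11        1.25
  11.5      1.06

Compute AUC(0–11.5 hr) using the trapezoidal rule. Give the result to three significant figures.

AUC = 93.7 mcg/mL·hr

Trapezoidal AUC_0→11.5:
  [0→1.5]: (0.00+18.04)/2 × 1.5 = 13.53
  [1.5→2]: (18.04+17.86)/2 × 0.5 = 8.975
  [2→8]: (17.86+3.36)/2 × 6 = 63.66
  [8→11]: (3.36+1.25)/2 × 3 = 6.915
  [11→11.5]: (1.25+1.06)/2 × 0.5 = 0.5775
  Sum = 93.6575 mcg/mL·hr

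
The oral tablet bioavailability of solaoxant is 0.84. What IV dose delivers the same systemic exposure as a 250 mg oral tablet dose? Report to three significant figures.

D_iv = 210 mg

Systemic exposure from an extravascular dose = F × D_ev, so the equivalent IV dose is F × D_ev.
D_iv = F × D_ev = 0.84 × 250 = 210 mg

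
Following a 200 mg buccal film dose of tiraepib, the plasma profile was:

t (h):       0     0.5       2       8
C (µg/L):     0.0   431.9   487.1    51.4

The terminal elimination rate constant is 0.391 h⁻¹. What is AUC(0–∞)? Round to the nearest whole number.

AUC = 2544 µg/L·h

Trapezoidal AUC_0→8:
  [0→0.5]: (0.0+431.9)/2 × 0.5 = 107.975
  [0.5→2]: (431.9+487.1)/2 × 1.5 = 689.25
  [2→8]: (487.1+51.4)/2 × 6 = 1615.5
  Sum = 2412.725 µg/L·h
Extrapolated tail: C_last / k_e = 51.4 / 0.391 = 131.458
AUC_0→∞ = 2412.725 + 131.458 = 2544.183 µg/L·h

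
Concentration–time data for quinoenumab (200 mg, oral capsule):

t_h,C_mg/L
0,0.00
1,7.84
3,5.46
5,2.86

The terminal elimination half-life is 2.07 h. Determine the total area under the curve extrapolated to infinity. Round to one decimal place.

Trapezoidal AUC_0→5:
  [0→1]: (0.00+7.84)/2 × 1 = 3.92
  [1→3]: (7.84+5.46)/2 × 2 = 13.3
  [3→5]: (5.46+2.86)/2 × 2 = 8.32
  Sum = 25.54 mg/L·h
k_e = ln2 / t½ = 0.693147 / 2.07 = 0.3349 h^-1
Extrapolated tail: C_last / k_e = 2.86 / 0.3349 = 8.540
AUC_0→∞ = 25.54 + 8.540 = 34.08 mg/L·h

AUC = 34.1 mg/L·h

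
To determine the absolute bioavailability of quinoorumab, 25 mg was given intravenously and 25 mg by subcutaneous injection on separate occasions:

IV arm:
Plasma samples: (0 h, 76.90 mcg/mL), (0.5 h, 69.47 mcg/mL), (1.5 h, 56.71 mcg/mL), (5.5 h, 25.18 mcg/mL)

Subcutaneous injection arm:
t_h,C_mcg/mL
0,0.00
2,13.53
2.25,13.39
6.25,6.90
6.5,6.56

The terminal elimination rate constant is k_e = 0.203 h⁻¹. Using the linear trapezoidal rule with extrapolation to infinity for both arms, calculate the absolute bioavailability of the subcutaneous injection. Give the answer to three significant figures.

F = 0.236

Trapezoidal AUC_0→5.5 (IV):
  [0→0.5]: (76.90+69.47)/2 × 0.5 = 36.5925
  [0.5→1.5]: (69.47+56.71)/2 × 1 = 63.09
  [1.5→5.5]: (56.71+25.18)/2 × 4 = 163.78
  Sum = 263.4625 mcg/mL·h
IV tail: 25.18/0.203 = 124.039; AUC_iv,0→∞ = 263.4625 + 124.039 = 387.5015 mcg/mL·h
Trapezoidal AUC_0→6.5 (subcutaneous injection):
  [0→2]: (0.00+13.53)/2 × 2 = 13.53
  [2→2.25]: (13.53+13.39)/2 × 0.25 = 3.365
  [2.25→6.25]: (13.39+6.90)/2 × 4 = 40.58
  [6.25→6.5]: (6.90+6.56)/2 × 0.25 = 1.6825
  Sum = 59.1575 mcg/mL·h
subcutaneous injection tail: 6.56/0.203 = 32.315; AUC_ev,0→∞ = 59.1575 + 32.315 = 91.4725 mcg/mL·h
F = (AUC_ev/D_ev)/(AUC_iv/D_iv) = (91.4725/25)/(387.5015/25) = 3.6589/15.50006 = 0.2361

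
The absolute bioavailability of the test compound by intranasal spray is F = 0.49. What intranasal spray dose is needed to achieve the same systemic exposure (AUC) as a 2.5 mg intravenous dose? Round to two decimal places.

D_intranasal = 5.10 mg

For equal systemic exposure: F × D_ev = D_iv
D_ev = D_iv / F = 2.5 / 0.49 = 5.10204 mg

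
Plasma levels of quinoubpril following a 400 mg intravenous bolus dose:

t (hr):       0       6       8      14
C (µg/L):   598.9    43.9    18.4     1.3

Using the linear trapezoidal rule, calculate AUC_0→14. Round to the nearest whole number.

AUC = 2050 µg/L·hr

Trapezoidal AUC_0→14:
  [0→6]: (598.9+43.9)/2 × 6 = 1928.4
  [6→8]: (43.9+18.4)/2 × 2 = 62.3
  [8→14]: (18.4+1.3)/2 × 6 = 59.1
  Sum = 2049.8 µg/L·hr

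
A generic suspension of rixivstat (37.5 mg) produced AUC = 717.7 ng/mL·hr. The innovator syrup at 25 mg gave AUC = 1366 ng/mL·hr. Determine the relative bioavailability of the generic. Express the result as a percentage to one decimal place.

F_rel = (AUC_test/D_test) / (AUC_ref/D_ref)
      = (717.7/37.5) / (1366/25)
      = 19.1387 / 54.64 = 0.3503 = 35.03%

F_rel = 35.0%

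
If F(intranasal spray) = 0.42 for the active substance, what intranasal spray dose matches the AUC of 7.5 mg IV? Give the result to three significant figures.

D_intranasal = 17.9 mg

For equal systemic exposure: F × D_ev = D_iv
D_ev = D_iv / F = 7.5 / 0.42 = 17.8571 mg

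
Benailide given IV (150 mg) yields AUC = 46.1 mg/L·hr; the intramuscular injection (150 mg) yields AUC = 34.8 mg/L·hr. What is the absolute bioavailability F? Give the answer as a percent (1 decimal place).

F = 75.5%

F = (AUC_ev / D_ev) / (AUC_iv / D_iv)
  = (34.8/150) / (46.1/150)
  = 0.232 / 0.307333 = 0.7549
  = 75.49%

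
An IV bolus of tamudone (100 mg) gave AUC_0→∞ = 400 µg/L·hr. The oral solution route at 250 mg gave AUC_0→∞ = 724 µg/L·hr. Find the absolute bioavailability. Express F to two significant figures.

F = 0.72

F = (AUC_ev / D_ev) / (AUC_iv / D_iv)
  = (724/250) / (400/100)
  = 2.896 / 4 = 0.7240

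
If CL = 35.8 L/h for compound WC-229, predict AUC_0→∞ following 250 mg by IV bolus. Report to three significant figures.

AUC = 6.98 mg/L·h

AUC_0→∞ = Dose_iv / CL
        = 250 / 35.8 = 6.98324 mg/L·h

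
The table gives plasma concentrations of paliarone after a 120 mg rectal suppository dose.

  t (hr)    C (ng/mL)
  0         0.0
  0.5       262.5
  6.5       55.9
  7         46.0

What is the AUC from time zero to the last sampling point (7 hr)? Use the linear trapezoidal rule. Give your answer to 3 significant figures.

Trapezoidal AUC_0→7:
  [0→0.5]: (0.0+262.5)/2 × 0.5 = 65.625
  [0.5→6.5]: (262.5+55.9)/2 × 6 = 955.2
  [6.5→7]: (55.9+46.0)/2 × 0.5 = 25.475
  Sum = 1046.3 ng/mL·hr

AUC = 1050 ng/mL·hr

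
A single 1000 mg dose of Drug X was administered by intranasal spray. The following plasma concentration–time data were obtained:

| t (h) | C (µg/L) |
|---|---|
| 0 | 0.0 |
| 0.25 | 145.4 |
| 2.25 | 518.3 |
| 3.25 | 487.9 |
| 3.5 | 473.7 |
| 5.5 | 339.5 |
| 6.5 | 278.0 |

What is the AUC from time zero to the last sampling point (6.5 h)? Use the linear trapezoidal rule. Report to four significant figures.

AUC = 2427 µg/L·h

Trapezoidal AUC_0→6.5:
  [0→0.25]: (0.0+145.4)/2 × 0.25 = 18.175
  [0.25→2.25]: (145.4+518.3)/2 × 2 = 663.7
  [2.25→3.25]: (518.3+487.9)/2 × 1 = 503.1
  [3.25→3.5]: (487.9+473.7)/2 × 0.25 = 120.2
  [3.5→5.5]: (473.7+339.5)/2 × 2 = 813.2
  [5.5→6.5]: (339.5+278.0)/2 × 1 = 308.75
  Sum = 2427.125 µg/L·h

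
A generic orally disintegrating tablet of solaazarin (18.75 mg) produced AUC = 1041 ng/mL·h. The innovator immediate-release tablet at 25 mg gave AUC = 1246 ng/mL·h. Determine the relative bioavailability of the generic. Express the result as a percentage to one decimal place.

F_rel = (AUC_test/D_test) / (AUC_ref/D_ref)
      = (1041/18.75) / (1246/25)
      = 55.52 / 49.84 = 1.1140 = 111.40%

F_rel = 111.4%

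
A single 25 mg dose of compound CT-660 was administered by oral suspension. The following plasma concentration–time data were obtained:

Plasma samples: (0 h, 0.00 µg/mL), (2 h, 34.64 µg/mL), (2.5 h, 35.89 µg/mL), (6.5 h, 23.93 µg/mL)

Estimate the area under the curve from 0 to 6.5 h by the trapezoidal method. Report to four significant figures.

Trapezoidal AUC_0→6.5:
  [0→2]: (0.00+34.64)/2 × 2 = 34.64
  [2→2.5]: (34.64+35.89)/2 × 0.5 = 17.6325
  [2.5→6.5]: (35.89+23.93)/2 × 4 = 119.64
  Sum = 171.9125 µg/mL·h

AUC = 171.9 µg/mL·h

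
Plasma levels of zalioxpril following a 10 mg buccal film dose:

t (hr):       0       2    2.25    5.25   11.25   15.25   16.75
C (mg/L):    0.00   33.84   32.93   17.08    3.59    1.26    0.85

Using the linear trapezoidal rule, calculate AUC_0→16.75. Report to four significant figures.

AUC = 190.5 mg/L·hr

Trapezoidal AUC_0→16.75:
  [0→2]: (0.00+33.84)/2 × 2 = 33.84
  [2→2.25]: (33.84+32.93)/2 × 0.25 = 8.34625
  [2.25→5.25]: (32.93+17.08)/2 × 3 = 75.015
  [5.25→11.25]: (17.08+3.59)/2 × 6 = 62.01
  [11.25→15.25]: (3.59+1.26)/2 × 4 = 9.7
  [15.25→16.75]: (1.26+0.85)/2 × 1.5 = 1.5825
  Sum = 190.49375 mg/L·hr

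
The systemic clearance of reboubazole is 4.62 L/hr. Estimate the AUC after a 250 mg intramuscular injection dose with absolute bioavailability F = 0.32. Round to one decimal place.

AUC = 17.3 mg/L·hr

AUC_0→∞ = F × Dose / CL
        = 0.32 × 250 / 4.62 = 17.316 mg/L·hr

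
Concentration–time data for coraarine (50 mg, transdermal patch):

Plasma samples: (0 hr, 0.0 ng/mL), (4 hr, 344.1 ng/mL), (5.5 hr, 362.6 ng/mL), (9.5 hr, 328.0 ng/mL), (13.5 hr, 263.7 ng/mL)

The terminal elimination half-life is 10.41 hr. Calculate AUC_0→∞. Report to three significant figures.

Trapezoidal AUC_0→13.5:
  [0→4]: (0.0+344.1)/2 × 4 = 688.2
  [4→5.5]: (344.1+362.6)/2 × 1.5 = 530.025
  [5.5→9.5]: (362.6+328.0)/2 × 4 = 1381.2
  [9.5→13.5]: (328.0+263.7)/2 × 4 = 1183.4
  Sum = 3782.825 ng/mL·hr
k_e = ln2 / t½ = 0.693147 / 10.41 = 0.0666 hr^-1
Extrapolated tail: C_last / k_e = 263.7 / 0.0666 = 3959.459
AUC_0→∞ = 3782.825 + 3959.459 = 7742.284 ng/mL·hr

AUC = 7740 ng/mL·hr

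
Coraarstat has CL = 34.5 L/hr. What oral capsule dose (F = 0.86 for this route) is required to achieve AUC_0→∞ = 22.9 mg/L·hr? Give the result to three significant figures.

Dose = 919 mg

Dose = CL × AUC_0→∞ / F
     = 34.5 × 22.9 / 0.86 = 918.663 mg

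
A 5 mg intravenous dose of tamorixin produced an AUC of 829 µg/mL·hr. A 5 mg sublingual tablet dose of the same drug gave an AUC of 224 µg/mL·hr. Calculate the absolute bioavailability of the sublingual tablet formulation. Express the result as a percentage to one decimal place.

F = (AUC_ev / D_ev) / (AUC_iv / D_iv)
  = (224/5) / (829/5)
  = 44.8 / 165.8 = 0.2702
  = 27.02%

F = 27.0%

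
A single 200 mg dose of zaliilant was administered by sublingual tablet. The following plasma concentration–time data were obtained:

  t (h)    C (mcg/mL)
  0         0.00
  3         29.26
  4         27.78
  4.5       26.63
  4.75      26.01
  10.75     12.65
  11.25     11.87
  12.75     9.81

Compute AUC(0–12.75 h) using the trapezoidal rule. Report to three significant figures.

Trapezoidal AUC_0→12.75:
  [0→3]: (0.00+29.26)/2 × 3 = 43.89
  [3→4]: (29.26+27.78)/2 × 1 = 28.52
  [4→4.5]: (27.78+26.63)/2 × 0.5 = 13.6025
  [4.5→4.75]: (26.63+26.01)/2 × 0.25 = 6.58
  [4.75→10.75]: (26.01+12.65)/2 × 6 = 115.98
  [10.75→11.25]: (12.65+11.87)/2 × 0.5 = 6.13
  [11.25→12.75]: (11.87+9.81)/2 × 1.5 = 16.26
  Sum = 230.9625 mcg/mL·h

AUC = 231 mcg/mL·h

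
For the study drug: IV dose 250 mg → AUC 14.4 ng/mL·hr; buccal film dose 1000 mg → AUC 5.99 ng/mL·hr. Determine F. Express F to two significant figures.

F = 0.10

F = (AUC_ev / D_ev) / (AUC_iv / D_iv)
  = (5.99/1000) / (14.4/250)
  = 0.00599 / 0.0576 = 0.1040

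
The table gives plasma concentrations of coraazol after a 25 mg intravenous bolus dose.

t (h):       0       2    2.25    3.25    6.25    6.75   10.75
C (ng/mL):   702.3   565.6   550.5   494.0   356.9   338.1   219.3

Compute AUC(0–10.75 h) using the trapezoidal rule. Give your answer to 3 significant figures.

Trapezoidal AUC_0→10.75:
  [0→2]: (702.3+565.6)/2 × 2 = 1267.9
  [2→2.25]: (565.6+550.5)/2 × 0.25 = 139.5125
  [2.25→3.25]: (550.5+494.0)/2 × 1 = 522.25
  [3.25→6.25]: (494.0+356.9)/2 × 3 = 1276.35
  [6.25→6.75]: (356.9+338.1)/2 × 0.5 = 173.75
  [6.75→10.75]: (338.1+219.3)/2 × 4 = 1114.8
  Sum = 4494.5625 ng/mL·h

AUC = 4490 ng/mL·h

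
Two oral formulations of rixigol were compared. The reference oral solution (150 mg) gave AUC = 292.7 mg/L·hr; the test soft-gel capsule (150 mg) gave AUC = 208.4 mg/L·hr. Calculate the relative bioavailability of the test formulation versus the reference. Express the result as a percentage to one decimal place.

F_rel = 71.2%

F_rel = (AUC_test/D_test) / (AUC_ref/D_ref)
      = (208.4/150) / (292.7/150)
      = 1.38933 / 1.95133 = 0.7120 = 71.20%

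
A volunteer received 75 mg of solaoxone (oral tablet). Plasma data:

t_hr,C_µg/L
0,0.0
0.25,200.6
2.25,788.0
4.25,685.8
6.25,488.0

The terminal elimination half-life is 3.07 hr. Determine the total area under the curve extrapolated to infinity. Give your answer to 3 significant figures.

Trapezoidal AUC_0→6.25:
  [0→0.25]: (0.0+200.6)/2 × 0.25 = 25.075
  [0.25→2.25]: (200.6+788.0)/2 × 2 = 988.6
  [2.25→4.25]: (788.0+685.8)/2 × 2 = 1473.8
  [4.25→6.25]: (685.8+488.0)/2 × 2 = 1173.8
  Sum = 3661.275 µg/L·hr
k_e = ln2 / t½ = 0.693147 / 3.07 = 0.2258 hr^-1
Extrapolated tail: C_last / k_e = 488.0 / 0.2258 = 2161.205
AUC_0→∞ = 3661.275 + 2161.205 = 5822.48 µg/L·hr

AUC = 5820 µg/L·hr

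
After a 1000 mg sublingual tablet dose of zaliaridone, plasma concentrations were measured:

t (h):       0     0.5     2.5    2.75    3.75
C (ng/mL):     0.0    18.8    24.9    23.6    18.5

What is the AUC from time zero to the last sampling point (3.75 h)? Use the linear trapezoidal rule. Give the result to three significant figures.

AUC = 75.5 ng/mL·h

Trapezoidal AUC_0→3.75:
  [0→0.5]: (0.0+18.8)/2 × 0.5 = 4.7
  [0.5→2.5]: (18.8+24.9)/2 × 2 = 43.7
  [2.5→2.75]: (24.9+23.6)/2 × 0.25 = 6.0625
  [2.75→3.75]: (23.6+18.5)/2 × 1 = 21.05
  Sum = 75.5125 ng/mL·h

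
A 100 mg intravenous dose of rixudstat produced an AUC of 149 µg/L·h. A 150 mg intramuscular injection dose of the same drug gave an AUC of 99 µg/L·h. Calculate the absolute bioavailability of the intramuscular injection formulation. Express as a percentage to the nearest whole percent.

F = 44%

F = (AUC_ev / D_ev) / (AUC_iv / D_iv)
  = (99/150) / (149/100)
  = 0.66 / 1.49 = 0.4430
  = 44.30%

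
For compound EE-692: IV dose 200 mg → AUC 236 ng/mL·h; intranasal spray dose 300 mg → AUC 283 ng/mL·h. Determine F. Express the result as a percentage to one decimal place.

F = (AUC_ev / D_ev) / (AUC_iv / D_iv)
  = (283/300) / (236/200)
  = 0.943333 / 1.18 = 0.7994
  = 79.94%

F = 79.9%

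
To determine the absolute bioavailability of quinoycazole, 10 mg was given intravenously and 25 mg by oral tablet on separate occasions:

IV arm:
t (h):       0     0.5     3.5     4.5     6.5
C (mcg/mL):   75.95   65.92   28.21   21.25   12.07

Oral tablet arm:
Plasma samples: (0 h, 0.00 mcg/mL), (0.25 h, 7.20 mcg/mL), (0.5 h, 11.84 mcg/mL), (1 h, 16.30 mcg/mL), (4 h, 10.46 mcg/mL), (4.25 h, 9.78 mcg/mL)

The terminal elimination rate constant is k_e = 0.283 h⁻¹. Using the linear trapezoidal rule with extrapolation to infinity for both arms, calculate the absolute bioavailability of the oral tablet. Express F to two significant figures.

Trapezoidal AUC_0→6.5 (IV):
  [0→0.5]: (75.95+65.92)/2 × 0.5 = 35.4675
  [0.5→3.5]: (65.92+28.21)/2 × 3 = 141.195
  [3.5→4.5]: (28.21+21.25)/2 × 1 = 24.73
  [4.5→6.5]: (21.25+12.07)/2 × 2 = 33.32
  Sum = 234.7125 mcg/mL·h
IV tail: 12.07/0.283 = 42.650; AUC_iv,0→∞ = 234.7125 + 42.650 = 277.3625 mcg/mL·h
Trapezoidal AUC_0→4.25 (oral tablet):
  [0→0.25]: (0.00+7.20)/2 × 0.25 = 0.9
  [0.25→0.5]: (7.20+11.84)/2 × 0.25 = 2.38
  [0.5→1]: (11.84+16.30)/2 × 0.5 = 7.035
  [1→4]: (16.30+10.46)/2 × 3 = 40.14
  [4→4.25]: (10.46+9.78)/2 × 0.25 = 2.53
  Sum = 52.985 mcg/mL·h
oral tablet tail: 9.78/0.283 = 34.558; AUC_ev,0→∞ = 52.985 + 34.558 = 87.543 mcg/mL·h
F = (AUC_ev/D_ev)/(AUC_iv/D_iv) = (87.543/25)/(277.3625/10) = 3.50172/27.73625 = 0.1263

F = 0.13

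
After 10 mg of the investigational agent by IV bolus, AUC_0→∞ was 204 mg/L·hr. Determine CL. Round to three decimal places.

CL = Dose_iv / AUC_0→∞
   = 10 / 204 = 0.0490196 L/hr

CL = 0.049 L/hr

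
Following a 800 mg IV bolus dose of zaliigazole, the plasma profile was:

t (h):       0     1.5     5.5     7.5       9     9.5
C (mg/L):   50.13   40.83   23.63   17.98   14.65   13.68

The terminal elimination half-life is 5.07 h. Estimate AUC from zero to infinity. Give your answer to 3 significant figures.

AUC = 370 mg/L·h

Trapezoidal AUC_0→9.5:
  [0→1.5]: (50.13+40.83)/2 × 1.5 = 68.22
  [1.5→5.5]: (40.83+23.63)/2 × 4 = 128.92
  [5.5→7.5]: (23.63+17.98)/2 × 2 = 41.61
  [7.5→9]: (17.98+14.65)/2 × 1.5 = 24.4725
  [9→9.5]: (14.65+13.68)/2 × 0.5 = 7.0825
  Sum = 270.305 mg/L·h
k_e = ln2 / t½ = 0.693147 / 5.07 = 0.1367 h^-1
Extrapolated tail: C_last / k_e = 13.68 / 0.1367 = 100.073
AUC_0→∞ = 270.305 + 100.073 = 370.378 mg/L·h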